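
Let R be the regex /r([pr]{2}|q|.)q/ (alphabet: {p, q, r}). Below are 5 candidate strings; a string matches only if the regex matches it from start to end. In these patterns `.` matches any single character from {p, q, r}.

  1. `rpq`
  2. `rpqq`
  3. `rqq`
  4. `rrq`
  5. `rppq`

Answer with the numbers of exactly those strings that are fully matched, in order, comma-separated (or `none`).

1, 3, 4, 5

1 → match
2 → no match
3 → match
4 → match
5 → match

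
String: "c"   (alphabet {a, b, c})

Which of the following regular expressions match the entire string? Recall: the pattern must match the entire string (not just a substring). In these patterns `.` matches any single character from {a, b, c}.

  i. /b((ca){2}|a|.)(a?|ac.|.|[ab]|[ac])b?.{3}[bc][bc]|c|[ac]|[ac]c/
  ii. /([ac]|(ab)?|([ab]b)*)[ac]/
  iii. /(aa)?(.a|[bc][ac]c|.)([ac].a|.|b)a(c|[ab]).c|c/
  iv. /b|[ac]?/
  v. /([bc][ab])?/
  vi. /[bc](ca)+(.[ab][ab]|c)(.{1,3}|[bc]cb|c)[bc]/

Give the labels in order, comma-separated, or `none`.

i → match
ii → match
iii → match
iv → match
v → no match
vi → no match

i, ii, iii, iv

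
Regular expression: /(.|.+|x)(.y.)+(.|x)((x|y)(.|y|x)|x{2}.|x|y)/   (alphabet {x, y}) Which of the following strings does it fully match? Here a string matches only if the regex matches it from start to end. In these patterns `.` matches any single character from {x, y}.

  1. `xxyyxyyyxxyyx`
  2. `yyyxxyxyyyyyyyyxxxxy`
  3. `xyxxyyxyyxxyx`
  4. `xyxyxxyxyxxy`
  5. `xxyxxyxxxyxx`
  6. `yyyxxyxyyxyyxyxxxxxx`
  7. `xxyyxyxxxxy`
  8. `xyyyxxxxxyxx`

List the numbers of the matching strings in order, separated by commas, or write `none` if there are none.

1 → no match
2 → match
3 → match
4. `xyxyxxyxyxxy` → match
5. `xxyxxyxxxyxx` → no match
6 → no match
7. `xxyyxyxxxxy` → match
8. `xyyyxxxxxyxx` → no match

2, 3, 4, 7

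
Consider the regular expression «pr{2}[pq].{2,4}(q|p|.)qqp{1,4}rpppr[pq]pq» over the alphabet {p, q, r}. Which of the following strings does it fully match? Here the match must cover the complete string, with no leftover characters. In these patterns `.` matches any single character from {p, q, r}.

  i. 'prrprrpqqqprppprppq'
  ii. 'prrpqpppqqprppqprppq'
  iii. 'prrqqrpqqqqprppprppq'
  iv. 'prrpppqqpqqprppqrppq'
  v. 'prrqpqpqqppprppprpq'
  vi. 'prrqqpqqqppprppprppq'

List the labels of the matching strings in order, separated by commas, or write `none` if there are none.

i → match
ii → no match
iii → match
iv → no match
v → no match
vi → match

i, iii, vi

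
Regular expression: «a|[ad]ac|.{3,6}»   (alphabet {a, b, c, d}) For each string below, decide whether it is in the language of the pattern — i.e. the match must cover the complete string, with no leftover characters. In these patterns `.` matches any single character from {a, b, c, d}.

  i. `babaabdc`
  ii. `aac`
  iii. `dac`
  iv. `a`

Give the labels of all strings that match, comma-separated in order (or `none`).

ii, iii, iv

i. `babaabdc` → no match
ii. `aac` → match
iii. `dac` → match
iv. `a` → match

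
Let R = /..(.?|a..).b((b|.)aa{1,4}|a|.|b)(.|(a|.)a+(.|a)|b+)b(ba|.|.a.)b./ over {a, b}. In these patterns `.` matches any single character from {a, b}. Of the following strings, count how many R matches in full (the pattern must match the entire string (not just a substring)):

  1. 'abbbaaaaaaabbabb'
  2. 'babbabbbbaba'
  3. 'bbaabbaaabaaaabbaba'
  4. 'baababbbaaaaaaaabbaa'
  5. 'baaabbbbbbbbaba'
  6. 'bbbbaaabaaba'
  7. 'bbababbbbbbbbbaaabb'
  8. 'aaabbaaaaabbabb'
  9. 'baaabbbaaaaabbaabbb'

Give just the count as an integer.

7

1 → match
2. 'babbabbbbaba' → match
3 → match
4 → no match
5 → match
6. 'bbbbaaabaaba' → no match
7 → match
8 → match
9 → match
Total matched: 7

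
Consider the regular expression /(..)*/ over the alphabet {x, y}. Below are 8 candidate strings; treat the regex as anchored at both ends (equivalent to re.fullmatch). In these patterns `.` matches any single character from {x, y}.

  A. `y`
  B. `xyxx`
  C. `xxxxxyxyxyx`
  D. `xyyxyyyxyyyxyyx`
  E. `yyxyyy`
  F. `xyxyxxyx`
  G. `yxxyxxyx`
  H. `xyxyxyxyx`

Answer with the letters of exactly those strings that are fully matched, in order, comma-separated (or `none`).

A → no match
B → match
C → no match
D → no match
E → match
F → match
G → match
H → no match

B, E, F, G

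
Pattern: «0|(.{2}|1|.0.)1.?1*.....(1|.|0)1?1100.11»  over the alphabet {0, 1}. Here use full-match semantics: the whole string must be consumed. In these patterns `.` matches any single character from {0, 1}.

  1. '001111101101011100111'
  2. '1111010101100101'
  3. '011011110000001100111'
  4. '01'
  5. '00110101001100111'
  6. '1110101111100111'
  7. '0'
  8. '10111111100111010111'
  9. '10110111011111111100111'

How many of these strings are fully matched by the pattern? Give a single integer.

5

1 → match
2 → no match
3 → match
4 → no match
5 → match
6 → match
7 → match
8 → no match
9 → no match
Total matched: 5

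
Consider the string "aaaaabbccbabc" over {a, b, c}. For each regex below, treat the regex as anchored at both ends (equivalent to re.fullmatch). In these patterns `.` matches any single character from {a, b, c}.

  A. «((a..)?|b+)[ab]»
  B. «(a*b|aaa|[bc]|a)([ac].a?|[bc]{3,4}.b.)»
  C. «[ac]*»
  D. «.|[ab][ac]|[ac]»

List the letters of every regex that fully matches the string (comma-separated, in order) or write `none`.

B

A → no match
B → match
C → no match
D → no match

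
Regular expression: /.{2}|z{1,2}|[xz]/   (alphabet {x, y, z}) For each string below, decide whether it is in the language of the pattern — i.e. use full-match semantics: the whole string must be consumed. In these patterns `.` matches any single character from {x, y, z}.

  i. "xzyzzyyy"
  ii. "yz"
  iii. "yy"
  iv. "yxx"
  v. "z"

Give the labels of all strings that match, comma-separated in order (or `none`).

ii, iii, v

i → no match
ii → match
iii → match
iv → no match
v → match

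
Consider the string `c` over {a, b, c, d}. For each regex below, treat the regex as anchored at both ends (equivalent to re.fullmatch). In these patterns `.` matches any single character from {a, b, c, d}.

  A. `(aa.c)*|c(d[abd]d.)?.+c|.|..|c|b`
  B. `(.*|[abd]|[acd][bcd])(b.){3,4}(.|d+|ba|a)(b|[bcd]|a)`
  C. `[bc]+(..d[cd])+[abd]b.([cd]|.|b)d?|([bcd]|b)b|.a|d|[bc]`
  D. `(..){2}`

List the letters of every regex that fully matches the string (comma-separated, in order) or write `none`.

A → match
B → no match
C → match
D → no match

A, C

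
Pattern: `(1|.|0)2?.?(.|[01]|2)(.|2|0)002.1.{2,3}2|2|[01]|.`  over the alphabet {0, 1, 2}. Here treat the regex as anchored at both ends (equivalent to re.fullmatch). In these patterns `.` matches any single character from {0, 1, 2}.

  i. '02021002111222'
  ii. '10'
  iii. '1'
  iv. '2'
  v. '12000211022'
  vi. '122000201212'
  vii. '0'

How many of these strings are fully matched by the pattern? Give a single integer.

6

i → match
ii → no match
iii → match
iv → match
v → match
vi → match
vii → match
Total matched: 6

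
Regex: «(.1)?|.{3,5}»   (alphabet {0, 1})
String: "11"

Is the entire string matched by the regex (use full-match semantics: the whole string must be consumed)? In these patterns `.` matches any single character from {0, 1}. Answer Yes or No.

Yes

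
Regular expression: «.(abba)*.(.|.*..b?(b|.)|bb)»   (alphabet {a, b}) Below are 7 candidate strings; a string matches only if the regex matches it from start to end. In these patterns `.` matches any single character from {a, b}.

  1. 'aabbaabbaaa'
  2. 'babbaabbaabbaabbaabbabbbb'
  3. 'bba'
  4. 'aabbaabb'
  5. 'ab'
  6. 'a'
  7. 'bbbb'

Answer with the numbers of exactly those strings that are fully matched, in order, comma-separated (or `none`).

1 → match
2 → match
3 → match
4 → match
5 → no match
6 → no match
7 → match

1, 2, 3, 4, 7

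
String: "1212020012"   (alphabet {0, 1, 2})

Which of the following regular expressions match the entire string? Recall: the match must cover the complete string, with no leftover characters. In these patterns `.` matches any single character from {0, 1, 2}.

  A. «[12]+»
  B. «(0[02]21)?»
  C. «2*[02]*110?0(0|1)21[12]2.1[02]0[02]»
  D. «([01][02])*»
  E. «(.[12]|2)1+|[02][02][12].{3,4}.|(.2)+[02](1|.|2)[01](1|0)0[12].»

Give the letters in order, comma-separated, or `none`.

A → no match
B → no match
C → no match
D → match
E → no match

D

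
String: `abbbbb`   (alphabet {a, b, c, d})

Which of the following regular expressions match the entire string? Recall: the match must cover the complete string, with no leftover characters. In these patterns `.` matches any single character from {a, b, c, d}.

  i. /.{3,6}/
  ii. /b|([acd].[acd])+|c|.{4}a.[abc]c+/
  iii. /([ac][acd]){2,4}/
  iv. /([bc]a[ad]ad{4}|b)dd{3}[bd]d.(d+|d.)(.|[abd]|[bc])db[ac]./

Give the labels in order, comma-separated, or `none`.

i

i → match
ii → no match
iii → no match
iv → no match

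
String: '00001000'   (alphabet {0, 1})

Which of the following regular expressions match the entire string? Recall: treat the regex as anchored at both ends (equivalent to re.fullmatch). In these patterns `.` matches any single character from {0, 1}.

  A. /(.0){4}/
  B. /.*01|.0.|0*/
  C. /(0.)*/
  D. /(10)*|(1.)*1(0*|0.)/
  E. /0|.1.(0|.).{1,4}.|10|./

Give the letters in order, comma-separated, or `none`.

A

A → match
B → no match
C → no match
D → no match
E → no match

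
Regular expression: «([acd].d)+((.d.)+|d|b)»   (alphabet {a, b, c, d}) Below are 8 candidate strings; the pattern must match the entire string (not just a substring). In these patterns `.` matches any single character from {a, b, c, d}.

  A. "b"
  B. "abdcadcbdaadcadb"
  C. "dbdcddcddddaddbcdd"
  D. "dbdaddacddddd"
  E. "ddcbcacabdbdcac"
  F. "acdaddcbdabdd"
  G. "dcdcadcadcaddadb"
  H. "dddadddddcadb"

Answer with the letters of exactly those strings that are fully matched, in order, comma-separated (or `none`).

A → no match
B → match
C → match
D → match
E → no match
F → match
G → match
H → match

B, C, D, F, G, H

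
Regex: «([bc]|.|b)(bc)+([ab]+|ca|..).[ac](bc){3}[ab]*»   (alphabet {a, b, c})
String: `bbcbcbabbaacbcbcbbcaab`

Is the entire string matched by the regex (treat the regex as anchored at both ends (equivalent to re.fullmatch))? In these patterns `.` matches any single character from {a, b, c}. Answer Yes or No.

No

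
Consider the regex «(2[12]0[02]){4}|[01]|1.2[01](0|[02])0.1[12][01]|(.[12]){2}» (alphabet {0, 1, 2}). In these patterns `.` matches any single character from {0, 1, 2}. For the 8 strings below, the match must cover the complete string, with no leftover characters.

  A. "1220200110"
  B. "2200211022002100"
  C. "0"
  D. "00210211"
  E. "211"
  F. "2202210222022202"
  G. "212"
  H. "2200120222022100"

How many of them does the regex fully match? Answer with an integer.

A → match
B → no match
C → match
D → no match
E → no match
F → match
G → no match
H → no match
Total matched: 3

3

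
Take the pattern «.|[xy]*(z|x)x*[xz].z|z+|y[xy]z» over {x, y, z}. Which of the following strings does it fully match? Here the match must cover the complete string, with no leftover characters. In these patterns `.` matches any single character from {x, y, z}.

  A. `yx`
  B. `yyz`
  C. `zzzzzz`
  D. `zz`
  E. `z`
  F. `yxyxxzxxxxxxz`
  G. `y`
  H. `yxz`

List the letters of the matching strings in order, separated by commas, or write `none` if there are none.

B, C, D, E, F, G, H

A → no match
B → match
C → match
D → match
E → match
F → match
G → match
H → match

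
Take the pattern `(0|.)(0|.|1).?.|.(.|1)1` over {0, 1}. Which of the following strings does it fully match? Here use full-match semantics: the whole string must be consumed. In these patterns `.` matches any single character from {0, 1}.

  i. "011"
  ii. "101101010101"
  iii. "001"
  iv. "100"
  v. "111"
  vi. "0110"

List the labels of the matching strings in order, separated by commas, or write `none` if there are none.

i → match
ii → no match
iii → match
iv → match
v → match
vi → match

i, iii, iv, v, vi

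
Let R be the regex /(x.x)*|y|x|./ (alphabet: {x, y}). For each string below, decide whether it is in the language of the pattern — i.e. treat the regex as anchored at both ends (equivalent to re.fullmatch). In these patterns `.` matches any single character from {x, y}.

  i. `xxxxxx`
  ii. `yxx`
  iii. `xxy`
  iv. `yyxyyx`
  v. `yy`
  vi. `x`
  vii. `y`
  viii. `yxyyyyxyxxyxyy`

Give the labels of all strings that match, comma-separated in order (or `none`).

i, vi, vii

i. `xxxxxx` → match
ii. `yxx` → no match
iii. `xxy` → no match
iv. `yyxyyx` → no match
v. `yy` → no match
vi. `x` → match
vii. `y` → match
viii → no match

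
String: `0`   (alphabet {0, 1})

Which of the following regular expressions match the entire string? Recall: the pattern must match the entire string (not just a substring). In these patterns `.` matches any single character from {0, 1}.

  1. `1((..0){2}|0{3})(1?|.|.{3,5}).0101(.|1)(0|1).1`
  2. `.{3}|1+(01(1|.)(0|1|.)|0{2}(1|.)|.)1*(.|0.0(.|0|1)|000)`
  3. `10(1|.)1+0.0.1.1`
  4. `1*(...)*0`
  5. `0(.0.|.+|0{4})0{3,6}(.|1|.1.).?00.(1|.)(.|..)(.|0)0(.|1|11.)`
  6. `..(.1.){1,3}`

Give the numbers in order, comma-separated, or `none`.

4

1 → no match — must start with `1`
2 → no match
3 → no match — must start with `10`
4 → match
5 → no match
6 → no match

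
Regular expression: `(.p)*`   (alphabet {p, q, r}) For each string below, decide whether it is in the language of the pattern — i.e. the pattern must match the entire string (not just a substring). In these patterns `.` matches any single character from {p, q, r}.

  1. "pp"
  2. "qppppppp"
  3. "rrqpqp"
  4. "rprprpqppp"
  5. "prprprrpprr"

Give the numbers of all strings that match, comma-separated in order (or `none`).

1. "pp" → match
2. "qppppppp" → match
3. "rrqpqp" → no match
4. "rprprpqppp" → match
5. "prprprrpprr" → no match

1, 2, 4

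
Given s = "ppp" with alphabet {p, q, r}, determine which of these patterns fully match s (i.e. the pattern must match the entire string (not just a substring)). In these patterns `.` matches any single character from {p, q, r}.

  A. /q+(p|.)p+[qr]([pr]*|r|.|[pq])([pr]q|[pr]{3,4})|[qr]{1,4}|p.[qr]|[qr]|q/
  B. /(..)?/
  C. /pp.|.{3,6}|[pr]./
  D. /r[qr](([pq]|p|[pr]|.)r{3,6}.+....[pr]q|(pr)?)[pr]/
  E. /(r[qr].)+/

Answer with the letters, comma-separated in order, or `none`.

C

A → no match
B → no match
C → match
D → no match — must start with "r"
E → no match — must start with "r"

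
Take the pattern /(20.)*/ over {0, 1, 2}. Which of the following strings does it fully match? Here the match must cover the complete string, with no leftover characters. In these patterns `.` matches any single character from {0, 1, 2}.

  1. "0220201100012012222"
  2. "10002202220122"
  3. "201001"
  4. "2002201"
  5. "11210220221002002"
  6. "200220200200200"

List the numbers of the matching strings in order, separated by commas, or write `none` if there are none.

none

1 → no match
2 → no match
3. "201001" → no match
4. "2002201" → no match
5 → no match
6 → no match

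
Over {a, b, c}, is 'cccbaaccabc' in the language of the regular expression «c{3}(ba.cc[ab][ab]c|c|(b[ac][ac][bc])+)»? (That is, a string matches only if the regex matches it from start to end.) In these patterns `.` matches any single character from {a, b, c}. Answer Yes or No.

Yes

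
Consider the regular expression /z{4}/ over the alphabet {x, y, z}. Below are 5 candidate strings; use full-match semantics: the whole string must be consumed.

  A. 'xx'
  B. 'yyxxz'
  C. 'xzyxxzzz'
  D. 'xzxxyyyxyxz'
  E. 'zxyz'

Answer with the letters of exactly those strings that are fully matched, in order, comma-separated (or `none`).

A. 'xx' → no match — must start with 'z'
B. 'yyxxz' → no match — must start with 'z'
C. 'xzyxxzzz' → no match — must start with 'z'
D. 'xzxxyyyxyxz' → no match — must start with 'z'
E. 'zxyz' → no match

none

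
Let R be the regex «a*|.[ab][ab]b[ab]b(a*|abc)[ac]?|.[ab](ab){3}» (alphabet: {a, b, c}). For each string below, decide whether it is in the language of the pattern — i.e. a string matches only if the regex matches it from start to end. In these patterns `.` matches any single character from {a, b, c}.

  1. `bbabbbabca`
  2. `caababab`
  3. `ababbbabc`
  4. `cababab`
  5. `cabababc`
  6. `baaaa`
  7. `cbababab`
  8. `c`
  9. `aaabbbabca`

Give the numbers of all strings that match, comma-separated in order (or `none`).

1, 2, 3, 7, 9

1 → match
2 → match
3 → match
4 → no match
5 → no match
6 → no match
7 → match
8 → no match
9 → match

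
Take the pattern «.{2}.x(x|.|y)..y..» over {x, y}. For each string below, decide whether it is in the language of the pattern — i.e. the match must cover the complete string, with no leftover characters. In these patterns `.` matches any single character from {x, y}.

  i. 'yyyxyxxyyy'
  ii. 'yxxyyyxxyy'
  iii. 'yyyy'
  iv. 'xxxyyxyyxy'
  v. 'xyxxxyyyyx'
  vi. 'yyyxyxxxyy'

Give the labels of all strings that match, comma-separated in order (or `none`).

i → match
ii → no match
iii → no match
iv → no match
v → match
vi → no match

i, v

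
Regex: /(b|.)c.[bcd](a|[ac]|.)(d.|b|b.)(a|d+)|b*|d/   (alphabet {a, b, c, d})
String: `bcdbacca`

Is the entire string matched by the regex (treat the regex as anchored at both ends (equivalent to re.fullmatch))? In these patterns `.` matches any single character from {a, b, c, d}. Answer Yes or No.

No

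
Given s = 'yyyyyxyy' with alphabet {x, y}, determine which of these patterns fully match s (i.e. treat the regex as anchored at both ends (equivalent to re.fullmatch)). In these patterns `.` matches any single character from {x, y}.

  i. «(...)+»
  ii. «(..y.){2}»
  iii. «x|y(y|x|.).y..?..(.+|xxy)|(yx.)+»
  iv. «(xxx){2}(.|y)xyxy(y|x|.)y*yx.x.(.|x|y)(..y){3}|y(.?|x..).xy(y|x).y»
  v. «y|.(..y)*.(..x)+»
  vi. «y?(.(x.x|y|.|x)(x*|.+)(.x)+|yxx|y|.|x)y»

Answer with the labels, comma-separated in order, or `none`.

i → no match
ii → match
iii → match
iv → no match
v → no match
vi → no match

ii, iii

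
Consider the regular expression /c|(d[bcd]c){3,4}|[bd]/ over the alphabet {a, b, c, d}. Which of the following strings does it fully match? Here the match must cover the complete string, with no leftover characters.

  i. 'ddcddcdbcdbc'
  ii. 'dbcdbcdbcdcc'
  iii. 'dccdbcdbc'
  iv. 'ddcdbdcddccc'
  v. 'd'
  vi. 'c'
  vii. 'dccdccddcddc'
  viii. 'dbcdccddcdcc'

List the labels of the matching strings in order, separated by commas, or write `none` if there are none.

i, ii, iii, v, vi, vii, viii

i → match
ii → match
iii → match
iv → no match
v → match
vi → match
vii → match
viii → match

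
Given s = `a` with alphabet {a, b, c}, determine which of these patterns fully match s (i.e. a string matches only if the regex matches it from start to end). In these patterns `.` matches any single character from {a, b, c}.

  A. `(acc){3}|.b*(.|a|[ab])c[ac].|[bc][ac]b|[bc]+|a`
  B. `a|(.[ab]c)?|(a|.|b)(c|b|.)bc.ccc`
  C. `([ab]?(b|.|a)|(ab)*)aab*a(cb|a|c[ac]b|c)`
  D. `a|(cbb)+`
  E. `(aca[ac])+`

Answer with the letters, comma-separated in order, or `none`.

A, B, D

A → match
B → match
C → no match
D → match
E → no match — must start with `aca`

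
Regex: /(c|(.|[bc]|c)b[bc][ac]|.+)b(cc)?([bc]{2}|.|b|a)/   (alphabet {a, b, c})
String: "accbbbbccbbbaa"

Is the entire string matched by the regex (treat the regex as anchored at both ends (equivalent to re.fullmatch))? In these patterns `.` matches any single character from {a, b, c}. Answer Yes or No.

No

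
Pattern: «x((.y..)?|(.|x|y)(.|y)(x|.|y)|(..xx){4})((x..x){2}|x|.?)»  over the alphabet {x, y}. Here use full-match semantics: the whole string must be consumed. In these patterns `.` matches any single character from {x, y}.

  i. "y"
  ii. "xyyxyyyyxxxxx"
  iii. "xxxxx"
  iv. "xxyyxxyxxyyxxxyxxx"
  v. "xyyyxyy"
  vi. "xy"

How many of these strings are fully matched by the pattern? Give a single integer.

2

i → no match — must start with "x"
ii → no match
iii → match
iv → no match
v → no match
vi → match
Total matched: 2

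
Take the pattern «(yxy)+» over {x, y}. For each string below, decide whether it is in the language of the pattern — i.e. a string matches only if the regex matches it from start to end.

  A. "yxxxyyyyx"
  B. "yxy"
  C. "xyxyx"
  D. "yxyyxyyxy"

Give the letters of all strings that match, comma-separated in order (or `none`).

A → no match — must start with "yxy"
B → match
C → no match — must start with "yxy"
D → match

B, D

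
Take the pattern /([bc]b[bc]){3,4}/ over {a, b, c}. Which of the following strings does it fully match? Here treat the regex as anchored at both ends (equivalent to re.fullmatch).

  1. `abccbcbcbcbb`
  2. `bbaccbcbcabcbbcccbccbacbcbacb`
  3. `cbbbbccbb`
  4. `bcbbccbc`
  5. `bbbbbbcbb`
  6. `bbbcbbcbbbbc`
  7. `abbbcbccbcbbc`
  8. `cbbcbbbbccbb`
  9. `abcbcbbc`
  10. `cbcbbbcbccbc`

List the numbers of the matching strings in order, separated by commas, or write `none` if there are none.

1. `abccbcbcbcbb` → no match
2 → no match
3. `cbbbbccbb` → match
4. `bcbbccbc` → no match
5. `bbbbbbcbb` → match
6. `bbbcbbcbbbbc` → match
7 → no match
8. `cbbcbbbbccbb` → match
9. `abcbcbbc` → no match
10. `cbcbbbcbccbc` → match

3, 5, 6, 8, 10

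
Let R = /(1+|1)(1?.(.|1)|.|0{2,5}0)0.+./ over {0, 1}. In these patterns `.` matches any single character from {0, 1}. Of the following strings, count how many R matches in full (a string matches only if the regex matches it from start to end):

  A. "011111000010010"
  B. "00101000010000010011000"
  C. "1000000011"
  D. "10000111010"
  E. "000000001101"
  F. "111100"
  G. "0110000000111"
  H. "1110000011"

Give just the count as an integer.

A → no match — must start with "1"
B → no match — must start with "1"
C → match
D → match
E → no match — must start with "1"
F → no match
G → no match — must start with "1"
H → match
Total matched: 3

3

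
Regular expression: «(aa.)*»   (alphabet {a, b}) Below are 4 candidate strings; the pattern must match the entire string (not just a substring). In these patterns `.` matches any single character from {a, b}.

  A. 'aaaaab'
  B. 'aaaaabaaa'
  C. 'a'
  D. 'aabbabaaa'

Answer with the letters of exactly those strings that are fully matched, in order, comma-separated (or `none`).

A, B

A → match
B → match
C → no match
D → no match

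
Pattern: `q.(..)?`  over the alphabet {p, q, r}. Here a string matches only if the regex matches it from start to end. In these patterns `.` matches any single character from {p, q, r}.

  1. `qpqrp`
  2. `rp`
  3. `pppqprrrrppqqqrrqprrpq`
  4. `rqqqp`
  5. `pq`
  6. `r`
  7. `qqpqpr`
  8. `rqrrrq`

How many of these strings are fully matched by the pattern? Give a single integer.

1 → no match
2 → no match — must start with `q`
3 → no match — must start with `q`
4 → no match — must start with `q`
5 → no match — must start with `q`
6 → no match — must start with `q`
7 → no match
8 → no match — must start with `q`
Total matched: 0

0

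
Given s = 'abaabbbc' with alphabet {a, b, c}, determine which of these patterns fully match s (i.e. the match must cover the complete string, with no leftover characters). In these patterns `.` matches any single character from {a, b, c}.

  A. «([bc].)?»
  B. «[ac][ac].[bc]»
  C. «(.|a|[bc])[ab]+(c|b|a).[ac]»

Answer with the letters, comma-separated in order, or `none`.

A → no match
B → no match
C → match

C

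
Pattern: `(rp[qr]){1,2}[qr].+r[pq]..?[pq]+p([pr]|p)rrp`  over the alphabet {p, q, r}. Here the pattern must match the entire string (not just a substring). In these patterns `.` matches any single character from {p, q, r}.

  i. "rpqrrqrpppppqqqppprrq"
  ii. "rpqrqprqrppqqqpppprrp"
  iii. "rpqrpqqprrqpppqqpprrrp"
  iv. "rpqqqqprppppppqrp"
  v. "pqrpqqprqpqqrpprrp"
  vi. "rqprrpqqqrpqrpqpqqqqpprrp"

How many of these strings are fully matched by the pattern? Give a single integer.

i → no match — must end with "rrp"
ii → match
iii → match
iv → no match — must end with "rrp"
v → no match — must start with "rp"
vi → no match — must start with "rp"
Total matched: 2

2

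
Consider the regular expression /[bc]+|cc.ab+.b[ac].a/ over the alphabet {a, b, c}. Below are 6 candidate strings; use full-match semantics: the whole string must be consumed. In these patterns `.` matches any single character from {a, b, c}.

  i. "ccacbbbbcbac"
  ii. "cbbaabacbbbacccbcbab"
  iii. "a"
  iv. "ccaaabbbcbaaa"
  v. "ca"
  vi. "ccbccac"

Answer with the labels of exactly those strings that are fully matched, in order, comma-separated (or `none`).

none

i. "ccacbbbbcbac" → no match
ii → no match
iii. "a" → no match
iv → no match
v. "ca" → no match
vi. "ccbccac" → no match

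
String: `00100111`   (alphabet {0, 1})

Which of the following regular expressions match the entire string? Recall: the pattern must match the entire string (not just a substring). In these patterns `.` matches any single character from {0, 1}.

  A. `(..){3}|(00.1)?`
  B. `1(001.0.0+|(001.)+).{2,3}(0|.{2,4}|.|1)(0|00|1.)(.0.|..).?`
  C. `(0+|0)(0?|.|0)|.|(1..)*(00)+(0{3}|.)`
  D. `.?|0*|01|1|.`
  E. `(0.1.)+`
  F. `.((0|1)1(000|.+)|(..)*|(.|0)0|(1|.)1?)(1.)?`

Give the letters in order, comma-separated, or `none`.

A → no match
B → no match — must start with `1001`
C → no match
D → no match
E → match
F → match

E, F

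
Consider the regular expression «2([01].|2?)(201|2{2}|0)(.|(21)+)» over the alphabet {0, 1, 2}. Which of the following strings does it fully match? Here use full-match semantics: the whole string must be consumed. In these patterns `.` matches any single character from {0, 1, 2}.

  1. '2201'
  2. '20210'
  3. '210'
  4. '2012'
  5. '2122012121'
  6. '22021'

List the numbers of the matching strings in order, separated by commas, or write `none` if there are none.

1 → match
2 → no match
3 → no match
4 → no match
5 → match
6 → match

1, 5, 6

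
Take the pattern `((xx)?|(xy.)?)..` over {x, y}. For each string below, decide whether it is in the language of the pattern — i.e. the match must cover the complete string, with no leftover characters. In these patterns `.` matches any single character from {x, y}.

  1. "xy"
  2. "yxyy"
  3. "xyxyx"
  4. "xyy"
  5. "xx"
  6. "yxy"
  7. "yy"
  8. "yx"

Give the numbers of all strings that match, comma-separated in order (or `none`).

1, 3, 5, 7, 8

1 → match
2 → no match
3 → match
4 → no match
5 → match
6 → no match
7 → match
8 → match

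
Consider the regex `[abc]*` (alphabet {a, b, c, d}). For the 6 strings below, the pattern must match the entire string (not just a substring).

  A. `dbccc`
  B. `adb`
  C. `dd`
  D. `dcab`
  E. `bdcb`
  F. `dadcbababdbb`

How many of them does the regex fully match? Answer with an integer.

0

A → no match
B → no match
C → no match
D → no match
E → no match
F → no match
Total matched: 0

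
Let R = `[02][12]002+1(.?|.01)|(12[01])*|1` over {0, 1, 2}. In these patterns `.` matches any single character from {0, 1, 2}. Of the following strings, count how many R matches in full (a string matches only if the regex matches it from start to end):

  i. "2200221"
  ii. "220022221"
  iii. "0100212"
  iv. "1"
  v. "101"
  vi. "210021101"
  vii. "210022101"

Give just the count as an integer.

i → match
ii → match
iii → match
iv → match
v → no match
vi → match
vii → no match
Total matched: 5

5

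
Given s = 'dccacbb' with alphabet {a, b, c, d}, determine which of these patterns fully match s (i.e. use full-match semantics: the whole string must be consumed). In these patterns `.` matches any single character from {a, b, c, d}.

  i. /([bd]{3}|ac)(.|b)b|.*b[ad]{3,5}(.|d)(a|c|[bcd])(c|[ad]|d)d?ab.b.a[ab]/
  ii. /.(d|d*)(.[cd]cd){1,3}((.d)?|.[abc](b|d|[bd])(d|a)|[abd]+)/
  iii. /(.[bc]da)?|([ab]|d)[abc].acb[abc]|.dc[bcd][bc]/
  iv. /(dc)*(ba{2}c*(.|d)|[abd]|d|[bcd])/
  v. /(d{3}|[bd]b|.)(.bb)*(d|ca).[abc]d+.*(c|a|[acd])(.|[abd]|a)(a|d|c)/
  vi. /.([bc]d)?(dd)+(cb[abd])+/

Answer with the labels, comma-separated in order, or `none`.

iii

i → no match
ii → no match
iii → match
iv → no match
v → no match
vi → no match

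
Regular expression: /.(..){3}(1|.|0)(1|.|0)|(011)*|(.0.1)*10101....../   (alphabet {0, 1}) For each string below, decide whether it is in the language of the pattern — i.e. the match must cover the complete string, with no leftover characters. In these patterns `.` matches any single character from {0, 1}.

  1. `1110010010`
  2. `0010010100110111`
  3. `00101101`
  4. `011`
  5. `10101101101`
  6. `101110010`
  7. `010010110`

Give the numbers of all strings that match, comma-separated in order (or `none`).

4, 5, 6, 7

1. `1110010010` → no match
2 → no match
3. `00101101` → no match
4. `011` → match
5. `10101101101` → match
6. `101110010` → match
7. `010010110` → match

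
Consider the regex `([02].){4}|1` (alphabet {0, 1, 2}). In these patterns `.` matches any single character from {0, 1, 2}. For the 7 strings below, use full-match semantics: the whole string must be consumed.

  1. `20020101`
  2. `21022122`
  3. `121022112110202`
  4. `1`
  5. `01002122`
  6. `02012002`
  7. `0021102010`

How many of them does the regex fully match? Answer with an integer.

1 → match
2 → match
3 → no match
4 → match
5 → match
6 → match
7 → no match
Total matched: 5

5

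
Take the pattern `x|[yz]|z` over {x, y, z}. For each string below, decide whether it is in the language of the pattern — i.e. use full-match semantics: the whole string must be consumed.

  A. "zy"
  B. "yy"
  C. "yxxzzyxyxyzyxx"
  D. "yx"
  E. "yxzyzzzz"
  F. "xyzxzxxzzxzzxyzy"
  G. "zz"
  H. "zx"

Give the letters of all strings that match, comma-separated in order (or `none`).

A. "zy" → no match
B. "yy" → no match
C → no match
D. "yx" → no match
E. "yxzyzzzz" → no match
F → no match
G. "zz" → no match
H. "zx" → no match

none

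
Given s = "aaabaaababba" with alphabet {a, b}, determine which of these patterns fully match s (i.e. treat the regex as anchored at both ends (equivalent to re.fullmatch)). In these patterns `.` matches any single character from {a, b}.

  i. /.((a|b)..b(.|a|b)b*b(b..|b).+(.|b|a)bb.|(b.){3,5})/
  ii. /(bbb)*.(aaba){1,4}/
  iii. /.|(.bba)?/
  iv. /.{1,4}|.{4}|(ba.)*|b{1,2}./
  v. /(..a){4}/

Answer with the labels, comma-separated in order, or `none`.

i → no match
ii → no match — must end with "aaba"
iii → no match
iv → no match
v → match

v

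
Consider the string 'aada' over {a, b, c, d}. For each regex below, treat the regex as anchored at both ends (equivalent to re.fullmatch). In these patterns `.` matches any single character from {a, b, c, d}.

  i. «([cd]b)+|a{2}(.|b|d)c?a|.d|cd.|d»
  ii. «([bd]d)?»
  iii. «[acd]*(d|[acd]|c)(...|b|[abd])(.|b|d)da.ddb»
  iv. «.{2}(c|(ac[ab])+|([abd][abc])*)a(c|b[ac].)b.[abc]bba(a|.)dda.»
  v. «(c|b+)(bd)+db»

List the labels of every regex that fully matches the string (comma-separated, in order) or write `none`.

i

i → match
ii → no match
iii → no match — must end with 'ddb'
iv → no match
v → no match — must end with 'bddb'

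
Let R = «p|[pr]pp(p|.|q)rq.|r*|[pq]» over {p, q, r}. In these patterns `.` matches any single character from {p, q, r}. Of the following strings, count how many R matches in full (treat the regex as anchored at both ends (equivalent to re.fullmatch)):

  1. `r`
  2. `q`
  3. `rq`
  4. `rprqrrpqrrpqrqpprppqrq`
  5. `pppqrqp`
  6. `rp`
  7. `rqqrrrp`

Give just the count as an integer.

1 → match
2 → match
3 → no match
4 → no match
5 → match
6 → no match
7 → no match
Total matched: 3

3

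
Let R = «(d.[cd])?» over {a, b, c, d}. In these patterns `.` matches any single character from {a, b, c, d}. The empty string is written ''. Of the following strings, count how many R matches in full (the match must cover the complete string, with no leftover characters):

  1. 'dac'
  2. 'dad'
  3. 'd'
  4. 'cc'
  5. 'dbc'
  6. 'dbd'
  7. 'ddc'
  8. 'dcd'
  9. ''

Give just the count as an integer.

1. 'dac' → match
2. 'dad' → match
3. 'd' → no match
4. 'cc' → no match
5. 'dbc' → match
6. 'dbd' → match
7. 'ddc' → match
8. 'dcd' → match
9. '' → match
Total matched: 7

7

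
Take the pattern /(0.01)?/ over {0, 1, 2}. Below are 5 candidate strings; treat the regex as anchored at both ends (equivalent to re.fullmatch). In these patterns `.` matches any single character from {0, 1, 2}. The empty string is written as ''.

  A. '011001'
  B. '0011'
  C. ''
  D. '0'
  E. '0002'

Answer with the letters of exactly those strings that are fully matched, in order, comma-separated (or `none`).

A → no match
B → no match
C → match
D → no match
E → no match

C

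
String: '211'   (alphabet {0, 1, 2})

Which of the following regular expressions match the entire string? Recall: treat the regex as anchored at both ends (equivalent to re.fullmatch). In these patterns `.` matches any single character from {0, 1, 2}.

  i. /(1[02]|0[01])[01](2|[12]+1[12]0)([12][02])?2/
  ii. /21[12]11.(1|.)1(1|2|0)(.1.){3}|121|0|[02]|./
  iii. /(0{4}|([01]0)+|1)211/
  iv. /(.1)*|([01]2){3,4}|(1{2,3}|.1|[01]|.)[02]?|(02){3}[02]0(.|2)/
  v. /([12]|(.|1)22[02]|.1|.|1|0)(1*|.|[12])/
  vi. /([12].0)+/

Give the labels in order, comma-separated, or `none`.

i → no match — must end with '2'
ii → no match
iii → no match
iv → no match
v → match
vi → no match — must end with '0'

v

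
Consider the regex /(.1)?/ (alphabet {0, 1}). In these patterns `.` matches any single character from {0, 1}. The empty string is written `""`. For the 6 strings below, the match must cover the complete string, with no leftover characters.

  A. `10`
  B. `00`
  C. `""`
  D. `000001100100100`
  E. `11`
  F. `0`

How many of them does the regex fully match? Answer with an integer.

A. `10` → no match
B. `00` → no match
C. `""` → match
D → no match
E. `11` → match
F. `0` → no match
Total matched: 2

2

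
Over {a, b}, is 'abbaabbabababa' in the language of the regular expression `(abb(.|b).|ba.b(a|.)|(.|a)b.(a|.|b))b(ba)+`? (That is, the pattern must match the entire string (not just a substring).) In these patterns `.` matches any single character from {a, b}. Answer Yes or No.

Yes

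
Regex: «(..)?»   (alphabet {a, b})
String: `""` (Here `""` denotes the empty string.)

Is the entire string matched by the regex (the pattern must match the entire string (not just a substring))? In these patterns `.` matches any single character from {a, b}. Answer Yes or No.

Yes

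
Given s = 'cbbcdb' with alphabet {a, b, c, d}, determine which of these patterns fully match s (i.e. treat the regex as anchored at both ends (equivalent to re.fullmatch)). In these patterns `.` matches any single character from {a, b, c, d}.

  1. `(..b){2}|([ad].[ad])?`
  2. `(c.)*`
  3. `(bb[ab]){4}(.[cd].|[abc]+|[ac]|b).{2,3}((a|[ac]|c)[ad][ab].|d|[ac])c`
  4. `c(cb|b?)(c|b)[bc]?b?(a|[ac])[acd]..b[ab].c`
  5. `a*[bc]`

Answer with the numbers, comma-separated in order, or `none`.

1

1 → match
2 → no match
3 → no match — must start with 'bb'
4 → no match — must end with 'c'
5 → no match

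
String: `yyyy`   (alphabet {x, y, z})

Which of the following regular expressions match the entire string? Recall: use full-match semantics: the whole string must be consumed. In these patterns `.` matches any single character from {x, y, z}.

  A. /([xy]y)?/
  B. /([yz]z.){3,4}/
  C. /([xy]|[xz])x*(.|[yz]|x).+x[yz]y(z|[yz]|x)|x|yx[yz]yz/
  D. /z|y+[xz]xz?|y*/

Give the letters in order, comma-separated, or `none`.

A → no match
B → no match
C → no match
D → match

D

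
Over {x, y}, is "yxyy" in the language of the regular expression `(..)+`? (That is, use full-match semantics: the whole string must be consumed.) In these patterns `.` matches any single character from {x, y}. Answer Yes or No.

Yes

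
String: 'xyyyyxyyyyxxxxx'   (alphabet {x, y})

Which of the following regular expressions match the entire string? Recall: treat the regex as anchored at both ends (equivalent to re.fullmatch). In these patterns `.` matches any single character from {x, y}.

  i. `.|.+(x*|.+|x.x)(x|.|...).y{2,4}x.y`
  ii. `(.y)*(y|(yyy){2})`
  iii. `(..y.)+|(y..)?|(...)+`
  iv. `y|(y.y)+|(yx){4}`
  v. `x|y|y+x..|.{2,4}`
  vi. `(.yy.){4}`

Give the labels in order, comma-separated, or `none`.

iii

i → no match
ii → no match
iii → match
iv → no match
v → no match
vi → no match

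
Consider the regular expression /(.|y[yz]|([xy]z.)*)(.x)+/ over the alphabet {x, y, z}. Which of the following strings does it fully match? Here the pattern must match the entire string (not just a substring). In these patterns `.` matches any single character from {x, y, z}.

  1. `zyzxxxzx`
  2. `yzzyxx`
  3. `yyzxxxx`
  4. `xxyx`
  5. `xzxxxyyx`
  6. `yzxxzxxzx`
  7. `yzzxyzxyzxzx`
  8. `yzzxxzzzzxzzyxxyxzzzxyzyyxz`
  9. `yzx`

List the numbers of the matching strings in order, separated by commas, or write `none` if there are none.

4, 9

1 → no match
2 → no match
3 → no match
4 → match
5 → no match
6 → no match
7 → no match
8 → no match — must end with `x`
9 → match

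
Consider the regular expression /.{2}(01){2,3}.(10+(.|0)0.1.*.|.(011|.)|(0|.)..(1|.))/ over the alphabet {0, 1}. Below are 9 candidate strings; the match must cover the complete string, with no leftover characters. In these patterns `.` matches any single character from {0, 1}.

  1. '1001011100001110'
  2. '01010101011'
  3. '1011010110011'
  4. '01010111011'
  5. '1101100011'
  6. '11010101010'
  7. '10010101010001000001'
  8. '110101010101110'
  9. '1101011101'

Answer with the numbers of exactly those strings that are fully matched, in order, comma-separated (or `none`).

1, 2, 4, 6, 8

1 → match
2 → match
3 → no match
4 → match
5 → no match
6 → match
7 → no match
8 → match
9 → no match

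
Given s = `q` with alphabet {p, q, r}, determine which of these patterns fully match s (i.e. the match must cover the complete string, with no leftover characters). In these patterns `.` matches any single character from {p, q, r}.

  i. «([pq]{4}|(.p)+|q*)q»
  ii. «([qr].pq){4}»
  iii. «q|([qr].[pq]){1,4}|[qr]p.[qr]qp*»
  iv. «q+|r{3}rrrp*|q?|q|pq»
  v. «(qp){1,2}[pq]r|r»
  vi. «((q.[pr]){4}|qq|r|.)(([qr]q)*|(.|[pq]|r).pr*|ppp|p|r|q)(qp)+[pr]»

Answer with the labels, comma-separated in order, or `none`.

i, iii, iv

i → match
ii → no match — must end with `pq`
iii → match
iv → match
v → no match — must end with `r`
vi → no match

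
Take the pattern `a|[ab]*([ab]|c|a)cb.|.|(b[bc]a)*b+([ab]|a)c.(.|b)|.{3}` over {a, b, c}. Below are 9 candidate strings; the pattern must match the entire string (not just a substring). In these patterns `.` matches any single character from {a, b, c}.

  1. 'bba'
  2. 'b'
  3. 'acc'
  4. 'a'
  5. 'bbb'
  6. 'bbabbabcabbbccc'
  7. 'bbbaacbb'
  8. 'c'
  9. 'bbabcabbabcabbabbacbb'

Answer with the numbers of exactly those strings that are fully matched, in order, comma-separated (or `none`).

1 → match
2 → match
3 → match
4 → match
5 → match
6 → match
7 → match
8 → match
9 → match

1, 2, 3, 4, 5, 6, 7, 8, 9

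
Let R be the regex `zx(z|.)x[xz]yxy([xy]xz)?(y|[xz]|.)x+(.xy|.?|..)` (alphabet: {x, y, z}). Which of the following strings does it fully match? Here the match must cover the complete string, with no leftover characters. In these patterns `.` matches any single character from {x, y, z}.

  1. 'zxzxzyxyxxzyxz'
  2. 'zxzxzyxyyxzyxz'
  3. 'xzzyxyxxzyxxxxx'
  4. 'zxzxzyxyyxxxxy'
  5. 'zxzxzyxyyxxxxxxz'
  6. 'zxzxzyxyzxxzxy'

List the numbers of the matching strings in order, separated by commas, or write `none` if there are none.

1 → match
2 → match
3 → no match — must start with 'zx'
4 → match
5 → match
6 → match

1, 2, 4, 5, 6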